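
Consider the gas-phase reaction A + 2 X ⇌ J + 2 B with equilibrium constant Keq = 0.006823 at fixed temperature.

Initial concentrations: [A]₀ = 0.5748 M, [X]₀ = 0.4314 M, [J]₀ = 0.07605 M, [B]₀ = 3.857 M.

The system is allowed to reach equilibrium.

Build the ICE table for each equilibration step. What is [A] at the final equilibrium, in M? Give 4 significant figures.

Q₀ = 10.58 vs Keq = 0.006823 ⇒ Q>K, reverse
Step 1:
                    A           X           J           B
  I            0.5748      0.4314     0.07605       3.857
  C           0.07594      0.1519    -0.07594     -0.1519
  E            0.6507      0.5833  1.1004e-04       3.705
  solve Keq expr → x = -0.07594; check Q = 0.006823

[A]_eq = 0.6507 M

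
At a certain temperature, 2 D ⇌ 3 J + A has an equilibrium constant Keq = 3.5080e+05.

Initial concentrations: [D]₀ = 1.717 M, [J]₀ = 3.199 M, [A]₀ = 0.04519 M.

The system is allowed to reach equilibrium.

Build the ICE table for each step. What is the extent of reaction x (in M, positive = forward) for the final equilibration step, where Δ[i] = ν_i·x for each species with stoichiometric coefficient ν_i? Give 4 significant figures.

x = 0.8475 M

Q₀ = 0.5018 vs Keq = 3.5080e+05 ⇒ Q<K, forward
Step 1:
                    D           J           A
  init          1.717       3.199     0.04519
  Δ            -1.695       2.543      0.8475
  eq          0.02195       5.742      0.8927
  solve Keq expr → x = 0.8475; check Q = 3.5080e+05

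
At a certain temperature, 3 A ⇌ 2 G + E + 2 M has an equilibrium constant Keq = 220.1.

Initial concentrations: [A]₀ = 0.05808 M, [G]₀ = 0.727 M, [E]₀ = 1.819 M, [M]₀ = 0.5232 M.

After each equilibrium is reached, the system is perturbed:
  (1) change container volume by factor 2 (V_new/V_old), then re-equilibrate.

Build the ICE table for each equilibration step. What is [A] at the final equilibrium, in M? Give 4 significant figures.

[A]_eq = 0.03303 M

Q₀ = 1343 vs Keq = 220.1 ⇒ Q>K, reverse
Step 1:
                  A         G         E         M
  I         0.05808     0.727     1.819    0.5232
  C         0.04143  -0.02762  -0.01381  -0.02762
  E         0.09951    0.6994     1.805    0.4956
  solve Keq expr → x = -0.01381; check Q = 220.1
Then change container volume by factor 2 (V_new/V_old).
Step 2:
                  A         G         E         M
  I         0.04975    0.3497    0.9026    0.2478
  C        -0.01673   0.01115  0.005576   0.01115
  E         0.03303    0.3608    0.9082    0.2589
  solve Keq expr → x = 0.005576; check Q = 220.1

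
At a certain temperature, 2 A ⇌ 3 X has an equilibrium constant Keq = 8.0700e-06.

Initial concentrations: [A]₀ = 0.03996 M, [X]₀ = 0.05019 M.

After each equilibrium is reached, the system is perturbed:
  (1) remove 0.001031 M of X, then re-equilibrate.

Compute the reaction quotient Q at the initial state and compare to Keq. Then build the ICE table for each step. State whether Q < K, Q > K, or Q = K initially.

Q₀ = 0.07918; Q > K (proceeds reverse)

Q₀ = 0.07918 vs Keq = 8.0700e-06 ⇒ Q>K, reverse
Step 1:
                    A           X
  I           0.03996     0.05019
  C           0.03116    -0.04675
  E           0.07112    0.003443
  solve Keq expr → x = -0.01558; check Q = 8.0700e-06
Then remove 0.001031 M of X.
Step 2:
                    A           X
  I           0.07112    0.002412
  C       -6.7283e-04    0.001009
  E           0.07045    0.003422
  solve Keq expr → x = 3.3642e-04; check Q = 8.0700e-06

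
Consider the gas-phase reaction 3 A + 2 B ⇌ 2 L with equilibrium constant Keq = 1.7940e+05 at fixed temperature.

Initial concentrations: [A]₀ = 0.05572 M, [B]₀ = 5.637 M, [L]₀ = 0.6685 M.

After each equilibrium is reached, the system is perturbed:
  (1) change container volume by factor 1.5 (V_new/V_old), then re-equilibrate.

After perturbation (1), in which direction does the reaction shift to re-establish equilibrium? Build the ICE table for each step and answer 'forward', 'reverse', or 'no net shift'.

Direction: reverse

Q₀ = 81.3 vs Keq = 1.7940e+05 ⇒ Q<K, forward
Step 1:
                    A           B           L
  init        0.05572       5.637      0.6685
  Δ          -0.05128    -0.03418     0.03418
  eq         0.004443       5.603      0.7027
  solve Keq expr → x = 0.01709; check Q = 1.7940e+05
Then change container volume by factor 1.5 (V_new/V_old).
Step 2:
                    A           B           L
  init       0.002962       3.735      0.4685
  Δ          0.001474  9.8256e-04 -9.8256e-04
  eq         0.004436       3.736      0.4675
  solve Keq expr → x = -4.9128e-04; check Q = 1.7940e+05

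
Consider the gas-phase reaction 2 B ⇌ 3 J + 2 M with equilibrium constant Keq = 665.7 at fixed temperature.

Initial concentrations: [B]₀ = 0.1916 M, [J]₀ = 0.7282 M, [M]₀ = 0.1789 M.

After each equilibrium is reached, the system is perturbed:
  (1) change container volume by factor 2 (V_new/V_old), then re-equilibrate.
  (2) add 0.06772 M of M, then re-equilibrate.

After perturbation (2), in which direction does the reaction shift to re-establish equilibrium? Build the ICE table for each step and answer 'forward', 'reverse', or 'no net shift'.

Q₀ = 0.3367 vs Keq = 665.7 ⇒ Q<K, forward
Step 1:
                   B          J          M
  init        0.1916     0.7282     0.1789
  Δ          -0.1779     0.2668     0.1779
  eq         0.01372      0.995     0.3568
  solve Keq expr → x = 0.08894; check Q = 665.7
Then change container volume by factor 2 (V_new/V_old).
Step 2:
                   B          J          M
  init      0.006862     0.4975     0.1784
  Δ        -0.004328   0.006493   0.004328
  eq        0.002534      0.504     0.1827
  solve Keq expr → x = 0.002164; check Q = 665.7
Then add 0.06772 M of M.
Step 3:
                   B          J          M
  init      0.002534      0.504     0.2504
  Δ       9.1239e-04  -0.001369 -9.1239e-04
  eq        0.003446     0.5026     0.2495
  solve Keq expr → x = -4.5619e-04; check Q = 665.7

Direction: reverse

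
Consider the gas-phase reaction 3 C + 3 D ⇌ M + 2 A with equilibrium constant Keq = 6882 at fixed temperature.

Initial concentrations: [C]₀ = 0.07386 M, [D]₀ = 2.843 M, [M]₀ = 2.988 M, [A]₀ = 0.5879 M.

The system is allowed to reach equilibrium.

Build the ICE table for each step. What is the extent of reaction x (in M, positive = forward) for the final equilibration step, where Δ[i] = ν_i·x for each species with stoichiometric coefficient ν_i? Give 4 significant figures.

x = 0.018 M

Q₀ = 111.5 vs Keq = 6882 ⇒ Q<K, forward
Step 1:
                  C         D         M         A
  I         0.07386     2.843     2.988    0.5879
  C          -0.054    -0.054     0.018     0.036
  E         0.01986     2.789     3.006    0.6239
  solve Keq expr → x = 0.018; check Q = 6882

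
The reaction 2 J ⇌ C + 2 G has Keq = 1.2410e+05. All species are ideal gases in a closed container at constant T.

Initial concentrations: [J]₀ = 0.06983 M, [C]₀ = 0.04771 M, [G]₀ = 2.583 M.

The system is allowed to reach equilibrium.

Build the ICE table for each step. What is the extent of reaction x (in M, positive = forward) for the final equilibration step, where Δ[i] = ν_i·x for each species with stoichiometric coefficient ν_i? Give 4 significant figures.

x = 0.03384 M

Q₀ = 65.28 vs Keq = 1.2410e+05 ⇒ Q<K, forward
Step 1:
                    J           C           G
  Initial     0.06983     0.04771       2.583
  Change     -0.06768     0.03384     0.06768
  Equil      0.002149     0.08155       2.651
  solve Keq expr → x = 0.03384; check Q = 1.2410e+05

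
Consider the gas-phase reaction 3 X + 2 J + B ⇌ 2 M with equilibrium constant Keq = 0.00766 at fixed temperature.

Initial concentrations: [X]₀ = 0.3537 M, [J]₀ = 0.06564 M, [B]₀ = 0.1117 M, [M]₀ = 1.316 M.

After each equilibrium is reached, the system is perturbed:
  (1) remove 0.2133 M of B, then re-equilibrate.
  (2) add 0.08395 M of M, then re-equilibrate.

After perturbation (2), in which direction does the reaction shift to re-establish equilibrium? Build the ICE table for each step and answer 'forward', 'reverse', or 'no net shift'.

Direction: reverse

Q₀ = 8.1324e+04 vs Keq = 0.00766 ⇒ Q>K, reverse
Step 1:
                    X           J           B           M
  I            0.3537     0.06564      0.1117       1.316
  C             1.631       1.087      0.5437      -1.087
  E             1.985       1.153      0.6554      0.2285
  solve Keq expr → x = -0.5437; check Q = 0.00766
Then remove 0.2133 M of B.
Step 2:
                    X           J           B           M
  I             1.985       1.153      0.4421      0.2285
  C           0.04102     0.02735     0.01367    -0.02735
  E             2.026        1.18      0.4558      0.2012
  solve Keq expr → x = -0.01367; check Q = 0.00766
Then add 0.08395 M of M.
Step 3:
                    X           J           B           M
  I             2.026        1.18      0.4558      0.2851
  C           0.08245     0.05496     0.02748    -0.05496
  E             2.108       1.235      0.4833      0.2301
  solve Keq expr → x = -0.02748; check Q = 0.00766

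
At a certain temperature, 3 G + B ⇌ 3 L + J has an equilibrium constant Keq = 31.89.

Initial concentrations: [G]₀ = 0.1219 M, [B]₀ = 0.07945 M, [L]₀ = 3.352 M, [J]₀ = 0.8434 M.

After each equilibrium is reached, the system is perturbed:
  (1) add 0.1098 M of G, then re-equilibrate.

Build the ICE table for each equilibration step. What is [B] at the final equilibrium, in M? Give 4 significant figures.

[B]_eq = 0.3324 M

Q₀ = 2.2072e+05 vs Keq = 31.89 ⇒ Q>K, reverse
Step 1:
                   G          B          L          J
  I           0.1219    0.07945      3.352     0.8434
  C           0.8173     0.2724    -0.8173    -0.2724
  E           0.9392     0.3519      2.535      0.571
  solve Keq expr → x = -0.2724; check Q = 31.89
Then add 0.1098 M of G.
Step 2:
                   G          B          L          J
  I            1.049     0.3519      2.535      0.571
  C         -0.05859   -0.01953    0.05859    0.01953
  E           0.9904     0.3324      2.593     0.5905
  solve Keq expr → x = 0.01953; check Q = 31.89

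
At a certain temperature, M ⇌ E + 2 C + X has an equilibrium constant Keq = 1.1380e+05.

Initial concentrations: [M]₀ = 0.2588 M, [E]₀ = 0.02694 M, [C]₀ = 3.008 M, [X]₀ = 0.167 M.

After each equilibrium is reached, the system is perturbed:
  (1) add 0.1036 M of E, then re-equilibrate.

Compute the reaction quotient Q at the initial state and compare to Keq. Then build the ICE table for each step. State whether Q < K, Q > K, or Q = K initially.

Q₀ = 0.1573; Q < K (proceeds forward)

Q₀ = 0.1573 vs Keq = 1.1380e+05 ⇒ Q<K, forward
Step 1:
                  M         E         C         X
  init       0.2588   0.02694     3.008     0.167
  Δ         -0.2588    0.2588    0.5176    0.2588
  eq      1.3288e-05    0.2857     3.526    0.4258
  solve Keq expr → x = 0.2588; check Q = 1.1380e+05
Then add 0.1036 M of E.
Step 2:
                  M         E         C         X
  init    1.3288e-05    0.3893     3.526    0.4258
  Δ       4.8175e-06 -4.8175e-06 -9.6350e-06 -4.8175e-06
  eq      1.8106e-05    0.3893     3.526    0.4258
  solve Keq expr → x = -4.8175e-06; check Q = 1.1380e+05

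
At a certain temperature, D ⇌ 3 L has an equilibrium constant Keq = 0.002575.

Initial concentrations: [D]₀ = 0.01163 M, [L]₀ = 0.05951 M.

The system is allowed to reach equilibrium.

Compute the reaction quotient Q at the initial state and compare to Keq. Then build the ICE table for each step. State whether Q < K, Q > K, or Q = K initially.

Q₀ = 0.01812 vs Keq = 0.002575 ⇒ Q>K, reverse
Step 1:
                  D         L
  Initial   0.01163   0.05951
  Change   0.007597  -0.02279
  Equil     0.01923   0.03672
  solve Keq expr → x = -0.007597; check Q = 0.002575

Q₀ = 0.01812; Q > K (proceeds reverse)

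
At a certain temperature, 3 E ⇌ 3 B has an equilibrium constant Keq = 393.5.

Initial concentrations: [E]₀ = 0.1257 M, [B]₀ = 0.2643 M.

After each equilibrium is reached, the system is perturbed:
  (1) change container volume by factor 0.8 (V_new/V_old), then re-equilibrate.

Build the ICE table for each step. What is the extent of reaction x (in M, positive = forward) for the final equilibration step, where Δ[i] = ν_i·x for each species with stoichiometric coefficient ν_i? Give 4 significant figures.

x = 0 M

Q₀ = 9.296 vs Keq = 393.5 ⇒ Q<K, forward
Step 1:
                   E          B
  init        0.1257     0.2643
  Δ         -0.07887    0.07887
  eq         0.04683     0.3432
  solve Keq expr → x = 0.02629; check Q = 393.5
Then change container volume by factor 0.8 (V_new/V_old).
Step 2:
                   E          B
  init       0.05854      0.429
  Δ                0          0
  eq         0.05854      0.429
  solve Keq expr → x = 0; check Q = 393.5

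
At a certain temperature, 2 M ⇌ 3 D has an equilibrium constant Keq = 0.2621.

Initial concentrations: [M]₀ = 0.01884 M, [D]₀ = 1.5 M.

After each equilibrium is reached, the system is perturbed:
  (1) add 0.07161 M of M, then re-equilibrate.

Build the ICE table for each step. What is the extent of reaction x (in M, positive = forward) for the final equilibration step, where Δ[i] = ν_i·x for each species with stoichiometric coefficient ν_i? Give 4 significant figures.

Q₀ = 9508 vs Keq = 0.2621 ⇒ Q>K, reverse
Step 1:
                    M           D
  Initial     0.01884         1.5
  Change       0.6679      -1.002
  Equil        0.6867      0.4981
  solve Keq expr → x = -0.334; check Q = 0.2621
Then add 0.07161 M of M.
Step 2:
                    M           D
  Initial      0.7584      0.4981
  Change     -0.01729     0.02593
  Equil        0.7411      0.5241
  solve Keq expr → x = 0.008645; check Q = 0.2621

x = 0.008645 M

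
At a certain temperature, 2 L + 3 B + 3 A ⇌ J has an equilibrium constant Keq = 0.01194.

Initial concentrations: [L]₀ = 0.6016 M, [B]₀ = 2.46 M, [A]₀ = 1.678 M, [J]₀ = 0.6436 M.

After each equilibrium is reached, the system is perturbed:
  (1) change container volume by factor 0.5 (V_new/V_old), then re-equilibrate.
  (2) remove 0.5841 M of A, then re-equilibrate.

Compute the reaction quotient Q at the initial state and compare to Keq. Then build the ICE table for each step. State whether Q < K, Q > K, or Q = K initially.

Q₀ = 0.02528; Q > K (proceeds reverse)

Q₀ = 0.02528 vs Keq = 0.01194 ⇒ Q>K, reverse
Step 1:
                   L          B          A          J
  I           0.6016       2.46      1.678     0.6436
  C          0.09082     0.1362     0.1362   -0.04541
  E           0.6924      2.596      1.814     0.5982
  solve Keq expr → x = -0.04541; check Q = 0.01194
Then change container volume by factor 0.5 (V_new/V_old).
Step 2:
                   L          B          A          J
  I            1.385      5.192      3.628      1.196
  C          -0.9175     -1.376     -1.376     0.4588
  E           0.4673      3.816      2.252      1.655
  solve Keq expr → x = 0.4588; check Q = 0.01194
Then remove 0.5841 M of A.
Step 3:
                   L          B          A          J
  I           0.4673      3.816      1.668      1.655
  C           0.1147      0.172      0.172   -0.05733
  E           0.5819      3.988       1.84      1.598
  solve Keq expr → x = -0.05733; check Q = 0.01194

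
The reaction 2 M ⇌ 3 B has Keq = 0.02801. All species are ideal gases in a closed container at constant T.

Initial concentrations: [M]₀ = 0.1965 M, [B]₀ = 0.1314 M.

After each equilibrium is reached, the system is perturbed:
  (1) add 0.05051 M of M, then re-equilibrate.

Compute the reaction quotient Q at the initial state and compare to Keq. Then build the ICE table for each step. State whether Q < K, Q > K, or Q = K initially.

Q₀ = 0.05876 vs Keq = 0.02801 ⇒ Q>K, reverse
Step 1:
                   M          B
  Initial     0.1965     0.1314
  Change     0.01559   -0.02339
  Equil       0.2121      0.108
  solve Keq expr → x = -0.007797; check Q = 0.02801
Then add 0.05051 M of M.
Step 2:
                   M          B
  Initial     0.2626      0.108
  Change   -0.009093    0.01364
  Equil       0.2535     0.1216
  solve Keq expr → x = 0.004546; check Q = 0.02801

Q₀ = 0.05876; Q > K (proceeds reverse)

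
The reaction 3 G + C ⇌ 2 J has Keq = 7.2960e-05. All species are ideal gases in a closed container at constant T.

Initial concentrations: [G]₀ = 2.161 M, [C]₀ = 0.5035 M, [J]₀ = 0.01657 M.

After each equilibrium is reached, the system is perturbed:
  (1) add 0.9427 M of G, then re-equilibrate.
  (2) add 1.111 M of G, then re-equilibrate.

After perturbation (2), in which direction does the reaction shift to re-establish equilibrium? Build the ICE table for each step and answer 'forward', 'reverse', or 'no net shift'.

Q₀ = 5.4036e-05 vs Keq = 7.2960e-05 ⇒ Q<K, forward
Step 1:
                   G          C          J
  init         2.161     0.5035    0.01657
  Δ        -0.003911  -0.001304   0.002607
  eq           2.157     0.5022    0.01918
  solve Keq expr → x = 0.001304; check Q = 7.2960e-05
Then add 0.9427 M of G.
Step 2:
                   G          C          J
  init           3.1     0.5022    0.01918
  Δ         -0.01998  -0.006661    0.01332
  eq            3.08     0.4955     0.0325
  solve Keq expr → x = 0.006661; check Q = 7.2960e-05
Then add 1.111 M of G.
Step 3:
                   G          C          J
  init         4.191     0.4955     0.0325
  Δ         -0.02718  -0.009058    0.01812
  eq           4.164     0.4865    0.05062
  solve Keq expr → x = 0.009058; check Q = 7.2960e-05

Direction: forward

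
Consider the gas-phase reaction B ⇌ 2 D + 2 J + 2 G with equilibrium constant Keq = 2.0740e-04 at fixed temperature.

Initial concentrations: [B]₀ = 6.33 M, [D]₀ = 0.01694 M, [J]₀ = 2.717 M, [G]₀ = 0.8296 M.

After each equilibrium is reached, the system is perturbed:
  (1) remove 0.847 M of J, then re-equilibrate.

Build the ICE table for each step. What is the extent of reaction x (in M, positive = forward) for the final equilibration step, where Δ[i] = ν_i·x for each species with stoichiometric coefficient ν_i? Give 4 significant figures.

x = 0.003503 M

Q₀ = 2.3032e-04 vs Keq = 2.0740e-04 ⇒ Q>K, reverse
Step 1:
                   B          D          J          G
  I             6.33    0.01694      2.717     0.8296
  C       4.2161e-04 -8.4323e-04 -8.4323e-04 -8.4323e-04
  E             6.33     0.0161      2.716     0.8288
  solve Keq expr → x = -4.2161e-04; check Q = 2.0740e-04
Then remove 0.847 M of J.
Step 2:
                   B          D          J          G
  I             6.33     0.0161      1.869     0.8288
  C        -0.003503   0.007005   0.007005   0.007005
  E            6.327     0.0231      1.876     0.8358
  solve Keq expr → x = 0.003503; check Q = 2.0740e-04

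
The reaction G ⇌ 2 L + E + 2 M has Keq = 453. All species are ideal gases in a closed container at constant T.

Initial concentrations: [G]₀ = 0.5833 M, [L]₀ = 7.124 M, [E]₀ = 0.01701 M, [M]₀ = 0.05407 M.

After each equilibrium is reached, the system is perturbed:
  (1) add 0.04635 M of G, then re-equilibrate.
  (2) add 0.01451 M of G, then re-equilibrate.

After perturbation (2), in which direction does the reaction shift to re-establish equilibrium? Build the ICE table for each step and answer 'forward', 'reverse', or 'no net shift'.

Direction: forward

Q₀ = 0.004327 vs Keq = 453 ⇒ Q<K, forward
Step 1:
                  G         L         E         M
  init       0.5833     7.124   0.01701   0.05407
  Δ         -0.4997    0.9995    0.4997    0.9995
  eq        0.08356     8.123    0.5168     1.054
  solve Keq expr → x = 0.4997; check Q = 453
Then add 0.04635 M of G.
Step 2:
                  G         L         E         M
  init       0.1299     8.123    0.5168     1.054
  Δ         -0.0298    0.0596    0.0298    0.0596
  eq         0.1001     8.183    0.5466     1.113
  solve Keq expr → x = 0.0298; check Q = 453
Then add 0.01451 M of G.
Step 3:
                  G         L         E         M
  init       0.1146     8.183    0.5466     1.113
  Δ        -0.00905    0.0181   0.00905    0.0181
  eq         0.1056     8.201    0.5556     1.131
  solve Keq expr → x = 0.00905; check Q = 453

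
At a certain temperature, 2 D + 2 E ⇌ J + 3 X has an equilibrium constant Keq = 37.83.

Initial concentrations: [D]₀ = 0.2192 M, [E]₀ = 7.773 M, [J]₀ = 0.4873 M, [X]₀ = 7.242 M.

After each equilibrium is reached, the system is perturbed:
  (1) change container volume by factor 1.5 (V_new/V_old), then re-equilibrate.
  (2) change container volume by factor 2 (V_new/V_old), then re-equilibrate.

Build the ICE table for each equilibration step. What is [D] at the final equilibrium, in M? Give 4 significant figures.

Q₀ = 63.75 vs Keq = 37.83 ⇒ Q>K, reverse
Step 1:
                   D          E          J          X
  I           0.2192      7.773     0.4873      7.242
  C          0.05152    0.05152   -0.02576   -0.07729
  E           0.2707      7.825     0.4615      7.165
  solve Keq expr → x = -0.02576; check Q = 37.83
Then change container volume by factor 1.5 (V_new/V_old).
Step 2:
                   D          E          J          X
  I           0.1805      5.216     0.3077      4.776
  C                0          0          0          0
  E           0.1805      5.216     0.3077      4.776
  solve Keq expr → x = 0; check Q = 37.83
Then change container volume by factor 2 (V_new/V_old).
Step 3:
                   D          E          J          X
  I          0.09024      2.608     0.1538      2.388
  C                0          0          0          0
  E          0.09024      2.608     0.1538      2.388
  solve Keq expr → x = 0; check Q = 37.83

[D]_eq = 0.09024 M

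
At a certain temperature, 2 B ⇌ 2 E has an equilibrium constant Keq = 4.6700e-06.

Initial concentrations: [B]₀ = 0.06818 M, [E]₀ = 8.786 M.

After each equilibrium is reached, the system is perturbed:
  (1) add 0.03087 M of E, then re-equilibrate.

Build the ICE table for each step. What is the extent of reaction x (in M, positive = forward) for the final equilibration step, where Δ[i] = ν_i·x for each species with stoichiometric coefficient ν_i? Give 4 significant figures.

Q₀ = 1.6606e+04 vs Keq = 4.6700e-06 ⇒ Q>K, reverse
Step 1:
                    B           E
  Initial     0.06818       8.786
  Change        8.767      -8.767
  Equil         8.835     0.01909
  solve Keq expr → x = -4.383; check Q = 4.6700e-06
Then add 0.03087 M of E.
Step 2:
                    B           E
  Initial       8.835     0.04996
  Change       0.0308     -0.0308
  Equil         8.866     0.01916
  solve Keq expr → x = -0.0154; check Q = 4.6700e-06

x = -0.0154 M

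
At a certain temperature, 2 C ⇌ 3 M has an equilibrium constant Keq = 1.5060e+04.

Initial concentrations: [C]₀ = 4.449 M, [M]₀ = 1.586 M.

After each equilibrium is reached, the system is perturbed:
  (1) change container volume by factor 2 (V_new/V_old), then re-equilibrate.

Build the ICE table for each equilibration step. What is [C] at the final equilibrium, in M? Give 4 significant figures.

[C]_eq = 0.06594 M

Q₀ = 0.2016 vs Keq = 1.5060e+04 ⇒ Q<K, forward
Step 1:
                  C         M
  Initial     4.449     1.586
  Change     -4.265     6.398
  Equil      0.1838     7.984
  solve Keq expr → x = 2.133; check Q = 1.5060e+04
Then change container volume by factor 2 (V_new/V_old).
Step 2:
                  C         M
  Initial   0.09191     3.992
  Change   -0.02597   0.03895
  Equil     0.06594     4.031
  solve Keq expr → x = 0.01298; check Q = 1.5060e+04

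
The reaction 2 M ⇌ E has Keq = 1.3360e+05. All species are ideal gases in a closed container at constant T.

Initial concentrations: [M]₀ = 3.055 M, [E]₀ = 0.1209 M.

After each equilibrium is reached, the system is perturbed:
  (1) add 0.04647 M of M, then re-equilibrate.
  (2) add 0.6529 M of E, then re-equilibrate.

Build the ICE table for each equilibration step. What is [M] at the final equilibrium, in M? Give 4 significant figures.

Q₀ = 0.01295 vs Keq = 1.3360e+05 ⇒ Q<K, forward
Step 1:
                   M          E
  I            3.055     0.1209
  C           -3.051      1.526
  E         0.003511      1.647
  solve Keq expr → x = 1.526; check Q = 1.3360e+05
Then add 0.04647 M of M.
Step 2:
                   M          E
  I          0.04998      1.647
  C         -0.04645    0.02322
  E         0.003535       1.67
  solve Keq expr → x = 0.02322; check Q = 1.3360e+05
Then add 0.6529 M of E.
Step 3:
                   M          E
  I         0.003535      2.323
  C       6.3397e-04 -3.1699e-04
  E         0.004169      2.322
  solve Keq expr → x = -3.1699e-04; check Q = 1.3360e+05

[M]_eq = 0.004169 M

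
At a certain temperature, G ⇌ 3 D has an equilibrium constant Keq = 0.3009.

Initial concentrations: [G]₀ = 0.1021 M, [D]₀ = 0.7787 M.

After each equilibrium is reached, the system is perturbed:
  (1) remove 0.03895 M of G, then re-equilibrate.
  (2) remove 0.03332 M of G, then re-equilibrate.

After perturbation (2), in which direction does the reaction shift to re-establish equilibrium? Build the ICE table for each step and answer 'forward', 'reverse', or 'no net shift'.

Q₀ = 4.625 vs Keq = 0.3009 ⇒ Q>K, reverse
Step 1:
                   G          D
  init        0.1021     0.7787
  Δ           0.1236    -0.3707
  eq          0.2257      0.408
  solve Keq expr → x = -0.1236; check Q = 0.3009
Then remove 0.03895 M of G.
Step 2:
                   G          D
  init        0.1867      0.408
  Δ         0.006793   -0.02038
  eq          0.1935     0.3876
  solve Keq expr → x = -0.006793; check Q = 0.3009
Then remove 0.03332 M of G.
Step 3:
                   G          D
  init        0.1602     0.3876
  Δ         0.006314   -0.01894
  eq          0.1665     0.3687
  solve Keq expr → x = -0.006314; check Q = 0.3009

Direction: reverse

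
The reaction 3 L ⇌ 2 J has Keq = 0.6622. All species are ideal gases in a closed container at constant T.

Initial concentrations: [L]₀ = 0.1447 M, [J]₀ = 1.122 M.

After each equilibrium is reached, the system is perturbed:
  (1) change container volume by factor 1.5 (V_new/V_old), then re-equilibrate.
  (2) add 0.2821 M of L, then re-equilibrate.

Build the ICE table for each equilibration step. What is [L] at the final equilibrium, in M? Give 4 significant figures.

Q₀ = 415.5 vs Keq = 0.6622 ⇒ Q>K, reverse
Step 1:
                  L         J
  init       0.1447     1.122
  Δ          0.7132   -0.4754
  eq         0.8579    0.6466
  solve Keq expr → x = -0.2377; check Q = 0.6622
Then change container volume by factor 1.5 (V_new/V_old).
Step 2:
                  L         J
  init       0.5719     0.431
  Δ         0.04915  -0.03277
  eq         0.6211    0.3983
  solve Keq expr → x = -0.01638; check Q = 0.6622
Then add 0.2821 M of L.
Step 3:
                  L         J
  init       0.9032    0.3983
  Δ         -0.1695     0.113
  eq         0.7336    0.5113
  solve Keq expr → x = 0.05652; check Q = 0.6622

[L]_eq = 0.7336 M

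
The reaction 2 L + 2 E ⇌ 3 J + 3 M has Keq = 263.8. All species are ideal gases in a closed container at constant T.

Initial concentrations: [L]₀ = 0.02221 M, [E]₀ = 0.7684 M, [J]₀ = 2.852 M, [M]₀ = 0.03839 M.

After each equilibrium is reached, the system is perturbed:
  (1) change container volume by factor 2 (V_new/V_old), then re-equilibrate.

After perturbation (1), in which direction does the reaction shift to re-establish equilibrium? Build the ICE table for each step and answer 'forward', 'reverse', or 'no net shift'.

Direction: forward

Q₀ = 4.506 vs Keq = 263.8 ⇒ Q<K, forward
Step 1:
                    L           E           J           M
  I           0.02221      0.7684       2.852     0.03839
  C          -0.01599    -0.01599     0.02399     0.02399
  E          0.006218      0.7524       2.876     0.06238
  solve Keq expr → x = 0.007996; check Q = 263.8
Then change container volume by factor 2 (V_new/V_old).
Step 2:
                    L           E           J           M
  I          0.003109      0.3762       1.438     0.03119
  C         -0.001386   -0.001386     0.00208     0.00208
  E          0.001723      0.3748        1.44     0.03327
  solve Keq expr → x = 6.9318e-04; check Q = 263.8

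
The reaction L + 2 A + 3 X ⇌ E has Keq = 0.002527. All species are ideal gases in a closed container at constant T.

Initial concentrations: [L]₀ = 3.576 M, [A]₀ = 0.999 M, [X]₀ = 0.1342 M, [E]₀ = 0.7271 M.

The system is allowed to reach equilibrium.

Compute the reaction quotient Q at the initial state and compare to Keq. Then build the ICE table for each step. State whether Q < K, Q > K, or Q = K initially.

Q₀ = 84.3; Q > K (proceeds reverse)

Q₀ = 84.3 vs Keq = 0.002527 ⇒ Q>K, reverse
Step 1:
                   L          A          X          E
  I            3.576      0.999     0.1342     0.7271
  C           0.5192      1.038      1.557    -0.5192
  E            4.095      2.037      1.692     0.2079
  solve Keq expr → x = -0.5192; check Q = 0.002527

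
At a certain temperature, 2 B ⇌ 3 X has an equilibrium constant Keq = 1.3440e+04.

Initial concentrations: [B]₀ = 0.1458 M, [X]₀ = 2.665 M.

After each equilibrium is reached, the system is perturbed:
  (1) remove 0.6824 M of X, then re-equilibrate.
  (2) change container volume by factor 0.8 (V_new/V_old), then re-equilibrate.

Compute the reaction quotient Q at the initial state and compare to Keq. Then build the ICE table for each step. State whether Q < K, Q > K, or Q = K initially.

Q₀ = 890.4; Q < K (proceeds forward)

Q₀ = 890.4 vs Keq = 1.3440e+04 ⇒ Q<K, forward
Step 1:
                    B           X
  I            0.1458       2.665
  C           -0.1049      0.1574
  E            0.0409       2.822
  solve Keq expr → x = 0.05245; check Q = 1.3440e+04
Then remove 0.6824 M of X.
Step 2:
                    B           X
  I            0.0409        2.14
  C          -0.01351     0.02027
  E           0.02739        2.16
  solve Keq expr → x = 0.006756; check Q = 1.3440e+04
Then change container volume by factor 0.8 (V_new/V_old).
Step 3:
                    B           X
  I           0.03423         2.7
  C          0.003916   -0.005874
  E           0.03815       2.694
  solve Keq expr → x = -0.001958; check Q = 1.3440e+04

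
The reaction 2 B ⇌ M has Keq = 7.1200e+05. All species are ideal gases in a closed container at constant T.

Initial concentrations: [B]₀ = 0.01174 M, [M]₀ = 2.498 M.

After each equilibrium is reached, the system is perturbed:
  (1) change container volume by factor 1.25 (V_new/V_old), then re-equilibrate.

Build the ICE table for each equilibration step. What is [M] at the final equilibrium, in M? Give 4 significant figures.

Q₀ = 1.8124e+04 vs Keq = 7.1200e+05 ⇒ Q<K, forward
Step 1:
                   B          M
  init       0.01174      2.498
  Δ        -0.009865   0.004933
  eq        0.001875      2.503
  solve Keq expr → x = 0.004933; check Q = 7.1200e+05
Then change container volume by factor 1.25 (V_new/V_old).
Step 2:
                   B          M
  init        0.0015      2.002
  Δ       1.7701e-04 -8.8504e-05
  eq        0.001677      2.002
  solve Keq expr → x = -8.8504e-05; check Q = 7.1200e+05

[M]_eq = 2.002 M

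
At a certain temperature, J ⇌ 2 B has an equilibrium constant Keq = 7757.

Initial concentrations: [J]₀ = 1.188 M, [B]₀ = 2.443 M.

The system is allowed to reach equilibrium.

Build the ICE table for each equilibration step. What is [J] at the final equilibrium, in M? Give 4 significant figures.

Q₀ = 5.024 vs Keq = 7757 ⇒ Q<K, forward
Step 1:
                  J         B
  init        1.188     2.443
  Δ          -1.185      2.37
  eq       0.002986     4.813
  solve Keq expr → x = 1.185; check Q = 7757

[J]_eq = 0.002986 M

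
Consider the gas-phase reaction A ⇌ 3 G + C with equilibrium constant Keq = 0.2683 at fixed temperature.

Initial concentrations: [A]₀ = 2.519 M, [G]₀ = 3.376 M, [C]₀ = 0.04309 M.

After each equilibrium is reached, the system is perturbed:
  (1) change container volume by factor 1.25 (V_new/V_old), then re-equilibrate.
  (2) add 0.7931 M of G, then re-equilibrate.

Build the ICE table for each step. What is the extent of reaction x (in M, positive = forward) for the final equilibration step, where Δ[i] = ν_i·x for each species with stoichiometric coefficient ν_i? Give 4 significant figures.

Q₀ = 0.6582 vs Keq = 0.2683 ⇒ Q>K, reverse
Step 1:
                   A          G          C
  I            2.519      3.376    0.04309
  C          0.02416   -0.07249   -0.02416
  E            2.543      3.304    0.01893
  solve Keq expr → x = -0.02416; check Q = 0.2683
Then change container volume by factor 1.25 (V_new/V_old).
Step 2:
                   A          G          C
  I            2.035      2.643    0.01514
  C         -0.01298    0.03894    0.01298
  E            2.022      2.682    0.02812
  solve Keq expr → x = 0.01298; check Q = 0.2683
Then add 0.7931 M of G.
Step 3:
                   A          G          C
  I            2.022      3.475    0.02812
  C           0.0146   -0.04379    -0.0146
  E            2.036      3.431    0.01353
  solve Keq expr → x = -0.0146; check Q = 0.2683

x = -0.0146 M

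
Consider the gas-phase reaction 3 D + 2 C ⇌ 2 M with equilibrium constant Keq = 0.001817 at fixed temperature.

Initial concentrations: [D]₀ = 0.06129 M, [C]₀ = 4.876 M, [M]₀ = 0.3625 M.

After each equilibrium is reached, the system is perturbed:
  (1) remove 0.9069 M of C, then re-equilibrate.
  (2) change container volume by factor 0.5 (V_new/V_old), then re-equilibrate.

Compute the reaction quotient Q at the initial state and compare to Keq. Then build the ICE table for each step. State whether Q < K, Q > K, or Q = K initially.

Q₀ = 24.01 vs Keq = 0.001817 ⇒ Q>K, reverse
Step 1:
                  D         C         M
  Initial   0.06129     4.876    0.3625
  Change     0.4301    0.2867   -0.2867
  Equil      0.4913     5.163   0.07579
  solve Keq expr → x = -0.1434; check Q = 0.001817
Then remove 0.9069 M of C.
Step 2:
                  D         C         M
  Initial    0.4913     4.256   0.07579
  Change    0.01532   0.01021  -0.01021
  Equil      0.5067     4.266   0.06558
  solve Keq expr → x = -0.005106; check Q = 0.001817
Then change container volume by factor 0.5 (V_new/V_old).
Step 3:
                  D         C         M
  Initial     1.013     8.532    0.1312
  Change    -0.1984   -0.1323    0.1323
  Equil       0.815       8.4    0.2634
  solve Keq expr → x = 0.06613; check Q = 0.001817

Q₀ = 24.01; Q > K (proceeds reverse)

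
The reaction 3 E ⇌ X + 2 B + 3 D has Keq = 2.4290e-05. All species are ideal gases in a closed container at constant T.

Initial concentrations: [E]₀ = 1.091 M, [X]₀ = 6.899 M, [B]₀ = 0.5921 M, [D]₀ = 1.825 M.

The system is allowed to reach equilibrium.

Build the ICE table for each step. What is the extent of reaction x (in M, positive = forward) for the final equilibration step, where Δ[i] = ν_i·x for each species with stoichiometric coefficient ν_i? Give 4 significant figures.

x = -0.2932 M

Q₀ = 11.32 vs Keq = 2.4290e-05 ⇒ Q>K, reverse
Step 1:
                    E           X           B           D
  init          1.091       6.899      0.5921       1.825
  Δ            0.8795     -0.2932     -0.5863     -0.8795
  eq             1.97       6.606    0.005769      0.9455
  solve Keq expr → x = -0.2932; check Q = 2.4290e-05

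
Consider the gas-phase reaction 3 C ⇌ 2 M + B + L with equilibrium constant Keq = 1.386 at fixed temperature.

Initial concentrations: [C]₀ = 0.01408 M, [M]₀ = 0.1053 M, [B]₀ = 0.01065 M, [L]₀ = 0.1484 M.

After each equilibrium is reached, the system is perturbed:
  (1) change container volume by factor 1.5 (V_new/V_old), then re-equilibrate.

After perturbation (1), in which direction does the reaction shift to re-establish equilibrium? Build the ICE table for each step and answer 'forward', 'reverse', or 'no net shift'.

Q₀ = 6.278 vs Keq = 1.386 ⇒ Q>K, reverse
Step 1:
                    C           M           B           L
  init        0.01408      0.1053     0.01065      0.1484
  Δ          0.006729   -0.004486   -0.002243   -0.002243
  eq          0.02081      0.1008    0.008407      0.1462
  solve Keq expr → x = -0.002243; check Q = 1.386
Then change container volume by factor 1.5 (V_new/V_old).
Step 2:
                    C           M           B           L
  init        0.01387     0.06721    0.005605     0.09744
  Δ         -0.001318  8.7874e-04  4.3937e-04  4.3937e-04
  eq          0.01255     0.06809    0.006044     0.09788
  solve Keq expr → x = 4.3937e-04; check Q = 1.386

Direction: forward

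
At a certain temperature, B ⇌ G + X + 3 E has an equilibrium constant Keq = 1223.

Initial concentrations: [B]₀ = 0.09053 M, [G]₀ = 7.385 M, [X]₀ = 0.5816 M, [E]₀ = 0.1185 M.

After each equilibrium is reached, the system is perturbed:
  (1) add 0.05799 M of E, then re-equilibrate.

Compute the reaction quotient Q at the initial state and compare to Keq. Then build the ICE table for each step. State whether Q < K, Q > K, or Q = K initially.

Q₀ = 0.07895 vs Keq = 1223 ⇒ Q<K, forward
Step 1:
                    B           G           X           E
  Initial     0.09053       7.385      0.5816      0.1185
  Change     -0.09029     0.09029     0.09029      0.2709
  Equil    2.4242e-04       7.475      0.6719      0.3894
  solve Keq expr → x = 0.09029; check Q = 1223
Then add 0.05799 M of E.
Step 2:
                    B           G           X           E
  Initial  2.4242e-04       7.475      0.6719      0.4474
  Change   1.2425e-04 -1.2425e-04 -1.2425e-04 -3.7276e-04
  Equil    3.6667e-04       7.475      0.6718       0.447
  solve Keq expr → x = -1.2425e-04; check Q = 1223

Q₀ = 0.07895; Q < K (proceeds forward)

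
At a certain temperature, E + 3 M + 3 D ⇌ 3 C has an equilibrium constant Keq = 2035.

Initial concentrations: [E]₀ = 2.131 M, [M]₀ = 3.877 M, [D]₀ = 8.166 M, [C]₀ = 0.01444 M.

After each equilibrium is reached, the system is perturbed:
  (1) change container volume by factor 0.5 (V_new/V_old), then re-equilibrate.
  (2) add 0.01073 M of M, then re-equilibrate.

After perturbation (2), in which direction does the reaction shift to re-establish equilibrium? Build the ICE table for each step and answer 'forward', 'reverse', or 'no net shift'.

Direction: forward

Q₀ = 4.4525e-11 vs Keq = 2035 ⇒ Q<K, forward
Step 1:
                  E         M         D         C
  I           2.131     3.877     8.166   0.01444
  C          -1.268    -3.804    -3.804     3.804
  E          0.8629   0.07258     4.362     3.819
  solve Keq expr → x = 1.268; check Q = 2035
Then change container volume by factor 0.5 (V_new/V_old).
Step 2:
                  E         M         D         C
  I           1.726    0.1452     8.723     7.638
  C        -0.02866  -0.08599  -0.08599   0.08599
  E           1.697   0.05916     8.637     7.724
  solve Keq expr → x = 0.02866; check Q = 2035
Then add 0.01073 M of M.
Step 3:
                  E         M         D         C
  I           1.697   0.06989     8.637     7.724
  C       -0.003512  -0.01054  -0.01054   0.01054
  E           1.694   0.05936     8.627     7.734
  solve Keq expr → x = 0.003512; check Q = 2035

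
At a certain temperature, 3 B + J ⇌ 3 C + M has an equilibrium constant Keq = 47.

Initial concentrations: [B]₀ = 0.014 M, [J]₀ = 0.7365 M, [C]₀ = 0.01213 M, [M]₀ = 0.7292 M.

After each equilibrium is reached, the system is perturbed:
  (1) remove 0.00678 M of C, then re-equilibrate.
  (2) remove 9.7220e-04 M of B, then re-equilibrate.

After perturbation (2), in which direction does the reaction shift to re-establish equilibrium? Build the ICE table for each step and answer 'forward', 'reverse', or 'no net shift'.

Q₀ = 0.644 vs Keq = 47 ⇒ Q<K, forward
Step 1:
                    B           J           C           M
  I             0.014      0.7365     0.01213      0.7292
  C         -0.008334   -0.002778    0.008334    0.002778
  E          0.005666      0.7337     0.02046       0.732
  solve Keq expr → x = 0.002778; check Q = 47
Then remove 0.00678 M of C.
Step 2:
                    B           J           C           M
  I          0.005666      0.7337     0.01368       0.732
  C         -0.001469 -4.8957e-04    0.001469  4.8957e-04
  E          0.004197      0.7332     0.01515      0.7325
  solve Keq expr → x = 4.8957e-04; check Q = 47
Then remove 9.7220e-04 M of B.
Step 3:
                    B           J           C           M
  I          0.003225      0.7332     0.01515      0.7325
  C        7.6059e-04  2.5353e-04 -7.6059e-04 -2.5353e-04
  E          0.003986      0.7335     0.01439      0.7322
  solve Keq expr → x = -2.5353e-04; check Q = 47

Direction: reverse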